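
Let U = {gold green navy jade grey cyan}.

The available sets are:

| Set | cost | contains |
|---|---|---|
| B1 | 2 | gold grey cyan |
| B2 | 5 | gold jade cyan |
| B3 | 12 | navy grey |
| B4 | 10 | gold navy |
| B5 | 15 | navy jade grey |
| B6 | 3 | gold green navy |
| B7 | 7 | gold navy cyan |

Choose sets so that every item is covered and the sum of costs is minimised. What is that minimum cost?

B1, B2, B6 together cover every item (B1 ∪ B2 ∪ B6 = {gold, green, navy, jade, grey, cyan}); total cost 2 + 5 + 3 = 10.
No covering selection has total cost below 10.

10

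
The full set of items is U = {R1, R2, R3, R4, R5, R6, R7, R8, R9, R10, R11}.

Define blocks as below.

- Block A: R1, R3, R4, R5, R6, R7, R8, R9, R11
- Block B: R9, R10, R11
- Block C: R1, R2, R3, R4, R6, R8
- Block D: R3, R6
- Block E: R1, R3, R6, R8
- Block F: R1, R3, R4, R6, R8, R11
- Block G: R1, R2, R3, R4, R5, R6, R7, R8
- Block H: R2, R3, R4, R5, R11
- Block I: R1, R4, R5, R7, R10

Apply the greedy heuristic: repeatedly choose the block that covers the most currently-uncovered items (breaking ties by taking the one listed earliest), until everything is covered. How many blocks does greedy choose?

3

Greedy: pick A (covers 9 new) → pick B (covers 1 new) → pick C (covers 1 new). Total picks: 3.
(The true minimum cover uses only 2 blocks, so greedy is not optimal here.)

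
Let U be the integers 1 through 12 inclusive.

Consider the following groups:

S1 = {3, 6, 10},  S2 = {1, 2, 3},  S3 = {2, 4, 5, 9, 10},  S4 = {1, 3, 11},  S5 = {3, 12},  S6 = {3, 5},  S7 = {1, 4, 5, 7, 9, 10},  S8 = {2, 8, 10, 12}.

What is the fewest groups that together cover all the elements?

4

Take {S1, S4, S7, S8}. Their union is {1, 2, 3, 4, 5, 6, 7, 8, 9, 10, 11, 12}, which is all 12 elements.
No 3 of the 8 groups cover everything (all 56 combinations miss at least one element), so 4 is optimal.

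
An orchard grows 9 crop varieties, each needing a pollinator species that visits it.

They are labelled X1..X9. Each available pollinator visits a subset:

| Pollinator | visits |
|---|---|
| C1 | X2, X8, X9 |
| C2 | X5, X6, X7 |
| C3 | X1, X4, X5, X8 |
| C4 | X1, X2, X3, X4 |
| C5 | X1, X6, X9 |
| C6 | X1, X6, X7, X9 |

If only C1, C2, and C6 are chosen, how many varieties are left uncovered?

Union of C1, C2, C6 = {X1, X2, X5, X6, X7, X8, X9}.
Not covered: X3, X4 — 2 varieties.

2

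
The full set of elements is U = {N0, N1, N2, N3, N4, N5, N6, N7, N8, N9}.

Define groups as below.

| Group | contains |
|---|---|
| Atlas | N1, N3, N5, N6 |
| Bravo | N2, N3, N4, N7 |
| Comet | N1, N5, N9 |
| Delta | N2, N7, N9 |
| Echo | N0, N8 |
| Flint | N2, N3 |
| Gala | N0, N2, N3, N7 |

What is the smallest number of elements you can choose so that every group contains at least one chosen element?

H = {N3, N8, N9} meets every group (each contains at least one member of H), and |H| = 3.
The groups Atlas, Delta, Echo are pairwise disjoint, so any hitting set needs a separate element for each — at least 3. Hence 3 is optimal.

3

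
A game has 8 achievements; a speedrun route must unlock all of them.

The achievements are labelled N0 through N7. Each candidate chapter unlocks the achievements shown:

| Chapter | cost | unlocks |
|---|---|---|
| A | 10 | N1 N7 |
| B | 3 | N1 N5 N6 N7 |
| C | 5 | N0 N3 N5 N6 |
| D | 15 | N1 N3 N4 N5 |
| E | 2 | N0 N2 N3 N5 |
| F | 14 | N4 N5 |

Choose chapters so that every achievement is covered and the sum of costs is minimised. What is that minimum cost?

B, E, F together cover every achievement (B ∪ E ∪ F = {N0, N1, N2, N3, N4, N5, N6, N7}); total cost 3 + 2 + 14 = 19.
No covering selection has total cost below 19.

19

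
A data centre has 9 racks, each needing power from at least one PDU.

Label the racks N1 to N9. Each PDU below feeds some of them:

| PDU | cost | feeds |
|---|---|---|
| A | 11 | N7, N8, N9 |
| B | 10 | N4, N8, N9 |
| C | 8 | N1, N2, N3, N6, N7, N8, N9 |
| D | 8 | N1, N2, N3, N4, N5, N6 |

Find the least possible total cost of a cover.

C, D together cover every rack (C ∪ D = {N1, N2, N3, N4, N5, N6, N7, N8, N9}); total cost 8 + 8 = 16.
No covering selection has total cost below 16.

16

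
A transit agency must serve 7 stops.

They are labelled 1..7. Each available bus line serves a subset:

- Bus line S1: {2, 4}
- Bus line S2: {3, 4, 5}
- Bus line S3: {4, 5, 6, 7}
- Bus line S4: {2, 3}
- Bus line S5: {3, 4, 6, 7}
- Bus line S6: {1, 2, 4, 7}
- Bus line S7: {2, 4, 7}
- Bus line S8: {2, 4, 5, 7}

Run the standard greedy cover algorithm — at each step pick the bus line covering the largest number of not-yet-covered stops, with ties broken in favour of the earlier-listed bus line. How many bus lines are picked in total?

Greedy: pick S3 (covers 4 new) → pick S4 (covers 2 new) → pick S6 (covers 1 new). Total picks: 3.

3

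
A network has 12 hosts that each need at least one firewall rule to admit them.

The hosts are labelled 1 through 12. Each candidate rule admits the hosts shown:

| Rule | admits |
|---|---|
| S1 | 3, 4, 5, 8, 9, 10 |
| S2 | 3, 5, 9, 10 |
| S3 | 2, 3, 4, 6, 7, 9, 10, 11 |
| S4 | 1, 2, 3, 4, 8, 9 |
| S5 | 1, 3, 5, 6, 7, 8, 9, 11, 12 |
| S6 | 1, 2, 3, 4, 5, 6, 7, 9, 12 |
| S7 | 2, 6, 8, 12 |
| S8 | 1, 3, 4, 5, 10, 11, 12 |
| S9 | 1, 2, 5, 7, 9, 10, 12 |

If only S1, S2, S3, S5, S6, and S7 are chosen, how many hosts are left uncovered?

0

Union of S1, S2, S3, S5, S6, S7 = {1, 2, 3, 4, 5, 6, 7, 8, 9, 10, 11, 12} — that's every host, so 0 are uncovered.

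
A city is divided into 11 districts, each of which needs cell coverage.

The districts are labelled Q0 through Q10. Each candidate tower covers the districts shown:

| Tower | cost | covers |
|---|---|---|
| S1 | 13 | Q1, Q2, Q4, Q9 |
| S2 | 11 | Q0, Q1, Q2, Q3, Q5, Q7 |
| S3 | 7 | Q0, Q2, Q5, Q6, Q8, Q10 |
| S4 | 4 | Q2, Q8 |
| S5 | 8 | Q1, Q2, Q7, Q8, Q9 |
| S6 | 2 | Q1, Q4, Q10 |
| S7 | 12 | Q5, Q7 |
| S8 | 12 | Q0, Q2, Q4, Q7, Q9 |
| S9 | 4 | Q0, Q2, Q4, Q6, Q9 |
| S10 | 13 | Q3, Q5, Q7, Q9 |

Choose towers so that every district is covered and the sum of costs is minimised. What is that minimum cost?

21

S2, S4, S6, S9 together cover every district (S2 ∪ S4 ∪ S6 ∪ S9 = {Q0, Q1, Q2, Q3, Q4, Q5, Q6, Q7, Q8, Q9, Q10}); total cost 11 + 4 + 2 + 4 = 21.
The greedy pick S6, S9, S3, S2 costs 24; no covering selection beats 21.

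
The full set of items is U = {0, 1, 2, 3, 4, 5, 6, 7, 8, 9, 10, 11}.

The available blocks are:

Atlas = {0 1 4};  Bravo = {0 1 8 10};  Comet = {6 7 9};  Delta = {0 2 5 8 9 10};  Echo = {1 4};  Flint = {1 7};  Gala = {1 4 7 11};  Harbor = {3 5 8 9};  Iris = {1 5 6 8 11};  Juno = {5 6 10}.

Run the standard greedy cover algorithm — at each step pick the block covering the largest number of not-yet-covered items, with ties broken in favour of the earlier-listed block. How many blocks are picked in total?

4

Greedy: pick Delta (covers 6 new) → pick Gala (covers 4 new) → pick Comet (covers 1 new) → pick Harbor (covers 1 new). Total picks: 4.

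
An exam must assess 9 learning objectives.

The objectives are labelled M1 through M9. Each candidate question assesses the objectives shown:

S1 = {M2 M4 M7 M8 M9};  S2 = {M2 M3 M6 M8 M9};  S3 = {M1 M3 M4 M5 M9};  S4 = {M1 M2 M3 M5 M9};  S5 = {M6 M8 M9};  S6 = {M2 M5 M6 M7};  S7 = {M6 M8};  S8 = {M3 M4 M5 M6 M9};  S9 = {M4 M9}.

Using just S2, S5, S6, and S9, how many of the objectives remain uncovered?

1

Union of S2, S5, S6, S9 = {M2, M3, M4, M5, M6, M7, M8, M9}.
Not covered: M1 — 1 objective.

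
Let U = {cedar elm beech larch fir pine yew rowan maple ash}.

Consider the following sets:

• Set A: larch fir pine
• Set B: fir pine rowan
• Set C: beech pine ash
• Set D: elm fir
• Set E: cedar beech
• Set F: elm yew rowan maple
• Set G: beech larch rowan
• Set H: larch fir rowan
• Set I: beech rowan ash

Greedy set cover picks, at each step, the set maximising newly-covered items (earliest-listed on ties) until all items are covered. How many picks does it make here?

4

Greedy: pick F (covers 4 new) → pick A (covers 3 new) → pick C (covers 2 new) → pick E (covers 1 new). Total picks: 4.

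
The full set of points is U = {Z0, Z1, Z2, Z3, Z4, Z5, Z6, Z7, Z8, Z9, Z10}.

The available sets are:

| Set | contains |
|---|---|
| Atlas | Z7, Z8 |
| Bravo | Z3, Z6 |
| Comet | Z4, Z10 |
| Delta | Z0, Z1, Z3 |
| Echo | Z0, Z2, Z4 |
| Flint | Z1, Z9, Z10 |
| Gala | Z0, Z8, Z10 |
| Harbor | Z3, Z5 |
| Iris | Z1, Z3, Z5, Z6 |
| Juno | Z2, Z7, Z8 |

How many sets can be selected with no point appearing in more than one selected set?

4

Atlas, Bravo, Echo, Flint are pairwise disjoint (Atlas={Z7,Z8}; Bravo={Z3,Z6}; Echo={Z0,Z2,Z4}; Flint={Z1,Z9,Z10}).
Every remaining set overlaps one of these, and no 5 of the listed sets are pairwise disjoint, so 4 is the maximum.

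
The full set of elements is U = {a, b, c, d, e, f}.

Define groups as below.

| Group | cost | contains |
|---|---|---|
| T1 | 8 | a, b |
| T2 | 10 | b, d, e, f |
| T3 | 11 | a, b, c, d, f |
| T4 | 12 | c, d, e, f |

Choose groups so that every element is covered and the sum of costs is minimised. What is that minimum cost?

T1, T4 together cover every element (T1 ∪ T4 = {a, b, c, d, e, f}); total cost 8 + 12 = 20.
The greedy pick T3, T2 costs 21; no covering selection beats 20.

20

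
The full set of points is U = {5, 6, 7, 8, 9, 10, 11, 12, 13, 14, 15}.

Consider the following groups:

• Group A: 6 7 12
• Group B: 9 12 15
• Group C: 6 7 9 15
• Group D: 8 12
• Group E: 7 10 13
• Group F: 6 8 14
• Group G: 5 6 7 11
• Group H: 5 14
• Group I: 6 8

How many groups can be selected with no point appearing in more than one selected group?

B, E, H, I are pairwise disjoint (B={9,12,15}; E={7,10,13}; H={5,14}; I={6,8}).
Every remaining group overlaps one of these, and no 5 of the listed groups are pairwise disjoint, so 4 is the maximum.

4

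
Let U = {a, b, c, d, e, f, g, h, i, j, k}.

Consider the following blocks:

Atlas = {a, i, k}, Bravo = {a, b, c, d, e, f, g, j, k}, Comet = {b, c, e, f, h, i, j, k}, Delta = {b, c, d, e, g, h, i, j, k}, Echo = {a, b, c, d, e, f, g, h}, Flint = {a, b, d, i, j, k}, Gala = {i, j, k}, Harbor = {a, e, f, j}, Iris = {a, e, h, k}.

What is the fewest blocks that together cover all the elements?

Comet and Echo cover everything between them: the union {a, b, c, d, e, f, g, h, i, j, k} is all of U.
No single block has all 11 elements (the largest, Bravo, has 9), so 2 is optimal.

2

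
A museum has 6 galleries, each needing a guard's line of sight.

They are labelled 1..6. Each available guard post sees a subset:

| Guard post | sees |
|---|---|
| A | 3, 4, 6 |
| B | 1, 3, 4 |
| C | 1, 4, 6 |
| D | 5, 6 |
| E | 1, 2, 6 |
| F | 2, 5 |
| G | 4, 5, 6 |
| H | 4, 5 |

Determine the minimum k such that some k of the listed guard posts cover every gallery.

Take {B, D, E}. Their union is {1, 2, 3, 4, 5, 6}, which is all 6 galleries.
No 2 of the 8 guard posts cover everything (all 28 combinations miss at least one gallery), so 3 is optimal.

3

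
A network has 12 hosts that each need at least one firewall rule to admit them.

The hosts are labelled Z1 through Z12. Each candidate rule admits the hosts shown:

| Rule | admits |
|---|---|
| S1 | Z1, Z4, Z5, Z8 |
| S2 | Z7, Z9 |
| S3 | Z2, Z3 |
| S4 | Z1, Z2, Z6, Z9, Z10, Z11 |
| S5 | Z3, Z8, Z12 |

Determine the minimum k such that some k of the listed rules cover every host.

Take {S1, S2, S4, S5}. Their union is {Z1, Z2, Z3, Z4, Z5, Z6, Z7, Z8, Z9, Z10, Z11, Z12}, which is all 12 hosts.
No 3 of the 5 rules cover everything (all 10 combinations miss at least one host), so 4 is optimal.

4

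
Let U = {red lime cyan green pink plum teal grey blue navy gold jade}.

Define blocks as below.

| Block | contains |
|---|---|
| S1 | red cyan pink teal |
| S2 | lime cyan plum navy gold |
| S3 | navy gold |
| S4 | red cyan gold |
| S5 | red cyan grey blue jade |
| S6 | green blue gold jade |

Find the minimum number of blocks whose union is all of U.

Take {S1, S2, S5, S6}. Their union is {red, lime, cyan, green, pink, plum, teal, grey, blue, navy, gold, jade}, which is all 12 elements.
No 3 of the 6 blocks cover everything (all 20 combinations miss at least one element), so 4 is optimal.

4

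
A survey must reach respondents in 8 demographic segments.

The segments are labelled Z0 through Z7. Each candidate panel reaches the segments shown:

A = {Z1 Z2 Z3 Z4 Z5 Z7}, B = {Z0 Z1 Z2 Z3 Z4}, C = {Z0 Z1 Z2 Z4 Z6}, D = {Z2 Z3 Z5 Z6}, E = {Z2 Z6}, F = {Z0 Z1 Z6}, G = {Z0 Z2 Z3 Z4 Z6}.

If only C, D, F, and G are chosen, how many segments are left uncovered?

Union of C, D, F, G = {Z0, Z1, Z2, Z3, Z4, Z5, Z6}.
Not covered: Z7 — 1 segment.

1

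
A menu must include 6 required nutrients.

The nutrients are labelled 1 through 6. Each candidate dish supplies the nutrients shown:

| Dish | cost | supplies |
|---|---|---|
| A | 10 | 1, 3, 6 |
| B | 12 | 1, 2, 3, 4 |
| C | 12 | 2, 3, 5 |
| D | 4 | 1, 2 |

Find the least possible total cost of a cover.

34

A, B, C together cover every nutrient (A ∪ B ∪ C = {1, 2, 3, 4, 5, 6}); total cost 10 + 12 + 12 = 34.
The greedy pick D, A, B, C costs 38; no covering selection beats 34.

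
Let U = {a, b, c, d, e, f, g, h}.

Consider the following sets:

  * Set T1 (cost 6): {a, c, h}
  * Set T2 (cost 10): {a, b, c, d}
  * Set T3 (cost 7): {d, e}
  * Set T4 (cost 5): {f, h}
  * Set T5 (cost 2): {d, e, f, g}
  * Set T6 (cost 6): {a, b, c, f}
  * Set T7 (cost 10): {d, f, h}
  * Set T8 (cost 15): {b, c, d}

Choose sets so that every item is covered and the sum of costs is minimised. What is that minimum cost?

13

T4, T5, T6 together cover every item (T4 ∪ T5 ∪ T6 = {a, b, c, d, e, f, g, h}); total cost 5 + 2 + 6 = 13.
The greedy pick T5, T1, T6 costs 14; no covering selection beats 13.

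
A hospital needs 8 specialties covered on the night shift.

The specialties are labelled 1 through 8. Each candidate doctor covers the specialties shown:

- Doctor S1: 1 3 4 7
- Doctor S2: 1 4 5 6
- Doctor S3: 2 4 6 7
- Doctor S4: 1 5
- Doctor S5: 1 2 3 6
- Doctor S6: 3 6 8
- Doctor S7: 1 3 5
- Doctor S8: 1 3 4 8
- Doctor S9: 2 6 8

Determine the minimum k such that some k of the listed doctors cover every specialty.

3

Take {S3, S7, S8}. Their union is {1, 2, 3, 4, 5, 6, 7, 8}, which is all 8 specialties.
No 2 of the 9 doctors cover everything (all 36 combinations miss at least one specialty), so 3 is optimal.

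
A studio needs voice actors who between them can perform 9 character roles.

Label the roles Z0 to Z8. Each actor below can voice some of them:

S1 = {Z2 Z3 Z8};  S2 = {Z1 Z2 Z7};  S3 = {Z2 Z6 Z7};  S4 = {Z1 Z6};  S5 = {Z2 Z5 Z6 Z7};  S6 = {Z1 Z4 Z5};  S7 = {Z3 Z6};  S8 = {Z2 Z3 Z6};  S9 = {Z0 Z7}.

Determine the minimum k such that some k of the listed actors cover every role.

4

Take {S1, S6, S7, S9}. Their union is {Z0, Z1, Z2, Z3, Z4, Z5, Z6, Z7, Z8}, which is all 9 roles.
Only S9 contains Z0, so S9 is forced; the remaining 7 roles need at least 3 more actors (each remaining actor adds at most 3) — so at least 4 actors are needed, and 4 is optimal.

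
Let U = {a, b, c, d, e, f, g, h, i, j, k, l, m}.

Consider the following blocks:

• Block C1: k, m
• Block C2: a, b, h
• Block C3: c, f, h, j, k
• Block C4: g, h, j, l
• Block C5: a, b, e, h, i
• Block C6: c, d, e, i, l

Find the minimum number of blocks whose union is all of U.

C1 and C2 and C3 and C4 and C6 together: C1 ∪ C2 ∪ C3 ∪ C4 ∪ C6 = {a, b, c, d, e, f, g, h, i, j, k, l, m} — every element is covered.
No 4 of the 6 blocks cover everything (all 15 combinations miss at least one element), so 5 is optimal.

5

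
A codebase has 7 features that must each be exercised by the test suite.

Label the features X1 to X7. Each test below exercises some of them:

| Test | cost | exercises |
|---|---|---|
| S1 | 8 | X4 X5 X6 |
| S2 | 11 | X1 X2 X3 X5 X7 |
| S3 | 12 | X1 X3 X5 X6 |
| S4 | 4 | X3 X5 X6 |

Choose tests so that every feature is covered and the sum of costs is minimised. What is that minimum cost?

19

S1, S2 together cover every feature (S1 ∪ S2 = {X1, X2, X3, X4, X5, X6, X7}); total cost 8 + 11 = 19.
The greedy pick S4, S2, S1 costs 23; no covering selection beats 19.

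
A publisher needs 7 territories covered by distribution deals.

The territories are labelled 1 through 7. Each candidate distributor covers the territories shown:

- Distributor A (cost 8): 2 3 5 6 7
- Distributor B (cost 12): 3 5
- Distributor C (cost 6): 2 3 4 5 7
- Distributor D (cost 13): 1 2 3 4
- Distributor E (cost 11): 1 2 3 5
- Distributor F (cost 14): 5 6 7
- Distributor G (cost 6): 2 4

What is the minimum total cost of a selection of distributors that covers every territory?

21

A, D together cover every territory (A ∪ D = {1, 2, 3, 4, 5, 6, 7}); total cost 8 + 13 = 21.
The greedy pick C, A, E costs 25; no covering selection beats 21.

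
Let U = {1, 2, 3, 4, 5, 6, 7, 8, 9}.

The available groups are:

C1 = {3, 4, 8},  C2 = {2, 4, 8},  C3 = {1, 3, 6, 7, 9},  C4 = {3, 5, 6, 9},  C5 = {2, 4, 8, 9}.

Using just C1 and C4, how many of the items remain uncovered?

Union of C1, C4 = {3, 4, 5, 6, 8, 9}.
Not covered: 1, 2, 7 — 3 items.

3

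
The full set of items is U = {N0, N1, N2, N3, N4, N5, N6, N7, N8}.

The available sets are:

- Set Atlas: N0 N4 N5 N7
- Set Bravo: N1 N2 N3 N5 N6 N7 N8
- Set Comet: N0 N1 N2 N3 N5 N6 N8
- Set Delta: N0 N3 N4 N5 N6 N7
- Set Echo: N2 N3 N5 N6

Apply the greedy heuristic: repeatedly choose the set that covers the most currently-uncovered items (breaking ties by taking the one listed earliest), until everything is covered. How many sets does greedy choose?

2

Greedy: pick Bravo (covers 7 new) → pick Atlas (covers 2 new). Total picks: 2.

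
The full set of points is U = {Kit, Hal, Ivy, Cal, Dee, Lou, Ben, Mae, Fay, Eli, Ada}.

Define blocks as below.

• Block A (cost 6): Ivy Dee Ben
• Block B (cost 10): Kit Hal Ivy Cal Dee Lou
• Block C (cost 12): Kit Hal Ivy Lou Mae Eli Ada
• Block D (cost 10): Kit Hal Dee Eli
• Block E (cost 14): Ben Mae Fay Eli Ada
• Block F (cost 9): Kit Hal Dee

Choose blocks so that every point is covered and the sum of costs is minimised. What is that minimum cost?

B, E together cover every point (B ∪ E = {Kit, Hal, Ivy, Cal, Dee, Lou, Ben, Mae, Fay, Eli, Ada}); total cost 10 + 14 = 24.
No covering selection has total cost below 24.

24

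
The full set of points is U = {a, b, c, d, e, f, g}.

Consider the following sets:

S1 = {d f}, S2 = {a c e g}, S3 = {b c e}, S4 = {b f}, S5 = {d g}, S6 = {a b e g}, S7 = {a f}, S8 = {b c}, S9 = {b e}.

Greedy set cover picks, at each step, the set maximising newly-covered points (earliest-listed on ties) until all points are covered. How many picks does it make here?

Greedy: pick S2 (covers 4 new) → pick S1 (covers 2 new) → pick S3 (covers 1 new). Total picks: 3.

3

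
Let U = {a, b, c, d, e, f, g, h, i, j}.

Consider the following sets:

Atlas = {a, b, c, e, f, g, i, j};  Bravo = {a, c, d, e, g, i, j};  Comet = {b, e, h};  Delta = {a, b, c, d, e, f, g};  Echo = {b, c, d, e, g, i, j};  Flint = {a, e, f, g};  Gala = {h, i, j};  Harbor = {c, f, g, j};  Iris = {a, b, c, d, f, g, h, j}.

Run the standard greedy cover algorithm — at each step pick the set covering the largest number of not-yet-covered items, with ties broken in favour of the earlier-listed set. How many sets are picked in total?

2

Greedy: pick Atlas (covers 8 new) → pick Iris (covers 2 new). Total picks: 2.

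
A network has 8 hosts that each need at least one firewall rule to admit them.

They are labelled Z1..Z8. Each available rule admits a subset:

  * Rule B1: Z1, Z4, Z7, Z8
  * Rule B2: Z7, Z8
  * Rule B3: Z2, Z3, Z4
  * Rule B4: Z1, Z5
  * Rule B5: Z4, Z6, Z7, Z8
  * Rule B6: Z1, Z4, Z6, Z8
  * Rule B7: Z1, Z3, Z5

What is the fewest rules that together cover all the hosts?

Take {B3, B4, B5}. Their union is {Z1, Z2, Z3, Z4, Z5, Z6, Z7, Z8}, which is all 8 hosts.
Only B3 contains Z2, so B3 is forced; the remaining 5 hosts need at least 2 more rules (each remaining rule adds at most 3) — so at least 3 rules are needed, and 3 is optimal.

3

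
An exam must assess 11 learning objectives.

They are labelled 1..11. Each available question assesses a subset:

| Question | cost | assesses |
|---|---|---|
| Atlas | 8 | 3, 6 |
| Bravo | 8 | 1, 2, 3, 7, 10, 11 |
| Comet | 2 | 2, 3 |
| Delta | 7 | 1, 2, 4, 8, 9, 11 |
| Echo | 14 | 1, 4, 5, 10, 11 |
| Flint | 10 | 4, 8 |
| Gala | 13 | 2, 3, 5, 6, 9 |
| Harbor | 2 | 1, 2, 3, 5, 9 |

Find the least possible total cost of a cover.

Atlas, Bravo, Delta, Harbor together cover every objective (Atlas ∪ Bravo ∪ Delta ∪ Harbor = {1, 2, 3, 4, 5, 6, 7, 8, 9, 10, 11}); total cost 8 + 8 + 7 + 2 = 25.
No covering selection has total cost below 25.

25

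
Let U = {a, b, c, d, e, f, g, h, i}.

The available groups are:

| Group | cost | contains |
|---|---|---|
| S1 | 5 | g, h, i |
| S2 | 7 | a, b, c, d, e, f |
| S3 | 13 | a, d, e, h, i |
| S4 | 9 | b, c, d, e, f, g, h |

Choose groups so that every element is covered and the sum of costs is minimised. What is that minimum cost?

S1, S2 together cover every element (S1 ∪ S2 = {a, b, c, d, e, f, g, h, i}); total cost 5 + 7 = 12.
No covering selection has total cost below 12.

12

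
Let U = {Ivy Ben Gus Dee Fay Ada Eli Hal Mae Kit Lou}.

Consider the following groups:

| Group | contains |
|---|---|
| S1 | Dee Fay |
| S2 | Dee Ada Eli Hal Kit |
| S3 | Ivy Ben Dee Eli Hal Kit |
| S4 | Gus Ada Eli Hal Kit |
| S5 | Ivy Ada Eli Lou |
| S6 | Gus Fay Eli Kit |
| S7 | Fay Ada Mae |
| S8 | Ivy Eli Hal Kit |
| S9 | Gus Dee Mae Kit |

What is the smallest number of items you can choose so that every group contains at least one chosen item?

Take H = {Dee, Eli, Mae}. Each listed group contains at least one of these, so H is a hitting set of size 3.
No choice of 2 items meets every group, so 3 is the minimum.

3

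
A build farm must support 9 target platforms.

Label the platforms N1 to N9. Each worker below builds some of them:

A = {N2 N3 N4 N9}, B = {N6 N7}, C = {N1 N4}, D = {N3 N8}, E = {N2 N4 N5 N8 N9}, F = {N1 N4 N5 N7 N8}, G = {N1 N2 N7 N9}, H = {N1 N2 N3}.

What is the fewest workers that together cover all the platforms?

3

Take {B, E, H}. Their union is {N1, N2, N3, N4, N5, N6, N7, N8, N9}, which is all 9 platforms.
Only B contains N6, so B is forced; the remaining 7 platforms need at least 2 more workers (each remaining worker adds at most 5) — so at least 3 workers are needed, and 3 is optimal.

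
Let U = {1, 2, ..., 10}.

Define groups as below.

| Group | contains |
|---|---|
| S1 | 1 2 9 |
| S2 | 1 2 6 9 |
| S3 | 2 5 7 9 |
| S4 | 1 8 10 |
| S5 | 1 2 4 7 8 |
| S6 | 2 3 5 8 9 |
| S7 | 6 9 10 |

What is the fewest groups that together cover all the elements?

S5, S6, and S7 cover everything between them: the union {1, 2, 3, 4, 5, 6, 7, 8, 9, 10} is all of U.
Only S6 contains 3, so S6 is forced; the remaining 5 elements need at least 2 more groups (each remaining group adds at most 3) — so at least 3 groups are needed, and 3 is optimal.

3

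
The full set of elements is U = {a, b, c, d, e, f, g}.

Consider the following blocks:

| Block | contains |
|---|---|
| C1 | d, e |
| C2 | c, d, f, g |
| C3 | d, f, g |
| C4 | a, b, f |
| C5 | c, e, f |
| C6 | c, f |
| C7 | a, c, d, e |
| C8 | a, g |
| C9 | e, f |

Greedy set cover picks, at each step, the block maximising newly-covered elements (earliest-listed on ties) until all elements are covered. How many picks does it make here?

Greedy: pick C2 (covers 4 new) → pick C4 (covers 2 new) → pick C1 (covers 1 new). Total picks: 3.

3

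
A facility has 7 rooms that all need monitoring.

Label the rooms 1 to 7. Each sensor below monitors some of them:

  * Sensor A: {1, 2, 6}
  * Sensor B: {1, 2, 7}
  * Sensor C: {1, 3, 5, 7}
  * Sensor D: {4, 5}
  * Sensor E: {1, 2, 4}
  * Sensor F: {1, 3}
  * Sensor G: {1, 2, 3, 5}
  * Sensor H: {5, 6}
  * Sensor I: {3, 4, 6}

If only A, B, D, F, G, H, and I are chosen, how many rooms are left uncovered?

Union of A, B, D, F, G, H, I = {1, 2, 3, 4, 5, 6, 7} — that's every room, so 0 are uncovered.

0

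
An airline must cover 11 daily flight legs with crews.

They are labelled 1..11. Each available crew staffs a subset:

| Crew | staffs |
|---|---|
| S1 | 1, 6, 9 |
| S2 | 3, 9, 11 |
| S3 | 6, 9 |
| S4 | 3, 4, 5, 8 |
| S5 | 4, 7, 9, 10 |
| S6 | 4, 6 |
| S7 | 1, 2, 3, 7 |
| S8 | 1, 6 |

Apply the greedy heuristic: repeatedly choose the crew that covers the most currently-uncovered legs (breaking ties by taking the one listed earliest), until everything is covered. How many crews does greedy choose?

5

Greedy: pick S4 (covers 4 new) → pick S1 (covers 3 new) → pick S5 (covers 2 new) → pick S2 (covers 1 new) → pick S7 (covers 1 new). Total picks: 5.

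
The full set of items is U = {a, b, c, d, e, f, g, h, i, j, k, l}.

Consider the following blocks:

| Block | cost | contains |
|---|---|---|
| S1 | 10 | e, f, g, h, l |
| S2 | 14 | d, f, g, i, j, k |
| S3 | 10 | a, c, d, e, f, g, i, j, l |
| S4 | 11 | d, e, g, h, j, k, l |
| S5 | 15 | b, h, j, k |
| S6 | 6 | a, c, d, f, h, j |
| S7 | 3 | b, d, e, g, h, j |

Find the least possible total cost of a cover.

24

S3, S4, S7 together cover every item (S3 ∪ S4 ∪ S7 = {a, b, c, d, e, f, g, h, i, j, k, l}); total cost 10 + 11 + 3 = 24.
No covering selection has total cost below 24.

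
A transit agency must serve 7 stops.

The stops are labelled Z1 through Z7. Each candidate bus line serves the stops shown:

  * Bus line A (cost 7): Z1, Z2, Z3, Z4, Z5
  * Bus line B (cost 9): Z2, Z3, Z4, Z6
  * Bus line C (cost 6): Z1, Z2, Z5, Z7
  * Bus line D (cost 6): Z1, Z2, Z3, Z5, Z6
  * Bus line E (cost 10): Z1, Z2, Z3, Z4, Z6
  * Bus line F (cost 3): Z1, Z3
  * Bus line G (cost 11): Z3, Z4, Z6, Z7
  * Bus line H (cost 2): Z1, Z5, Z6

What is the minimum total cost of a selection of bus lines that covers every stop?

15

B, C together cover every stop (B ∪ C = {Z1, Z2, Z3, Z4, Z5, Z6, Z7}); total cost 9 + 6 = 15.
No covering selection has total cost below 15.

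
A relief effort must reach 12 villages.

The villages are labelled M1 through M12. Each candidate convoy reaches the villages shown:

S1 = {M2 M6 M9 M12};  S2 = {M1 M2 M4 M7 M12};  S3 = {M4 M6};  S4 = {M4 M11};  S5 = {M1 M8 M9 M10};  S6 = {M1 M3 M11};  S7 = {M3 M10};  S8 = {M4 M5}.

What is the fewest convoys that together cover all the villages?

5

Take {S1, S2, S5, S6, S8}. Their union is {M1, M2, M3, M4, M5, M6, M7, M8, M9, M10, M11, M12}, which is all 12 villages.
No 4 of the 8 convoys cover everything (all 70 combinations miss at least one village), so 5 is optimal.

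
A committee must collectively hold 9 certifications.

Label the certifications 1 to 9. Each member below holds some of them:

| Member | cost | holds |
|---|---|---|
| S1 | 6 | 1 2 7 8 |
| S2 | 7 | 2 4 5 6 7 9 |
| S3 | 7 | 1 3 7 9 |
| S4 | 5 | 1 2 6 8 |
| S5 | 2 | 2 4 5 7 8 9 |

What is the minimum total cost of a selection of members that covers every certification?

S3, S4, S5 together cover every certification (S3 ∪ S4 ∪ S5 = {1, 2, 3, 4, 5, 6, 7, 8, 9}); total cost 7 + 5 + 2 = 14.
No covering selection has total cost below 14.

14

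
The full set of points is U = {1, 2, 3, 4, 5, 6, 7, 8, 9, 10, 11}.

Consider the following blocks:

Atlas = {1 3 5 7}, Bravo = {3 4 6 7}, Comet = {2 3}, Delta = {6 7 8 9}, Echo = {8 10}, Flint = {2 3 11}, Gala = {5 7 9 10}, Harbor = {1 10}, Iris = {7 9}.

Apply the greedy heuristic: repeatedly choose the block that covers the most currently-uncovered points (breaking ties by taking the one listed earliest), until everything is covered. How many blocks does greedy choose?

Greedy: pick Atlas (covers 4 new) → pick Delta (covers 3 new) → pick Flint (covers 2 new) → pick Bravo (covers 1 new) → pick Echo (covers 1 new). Total picks: 5.

5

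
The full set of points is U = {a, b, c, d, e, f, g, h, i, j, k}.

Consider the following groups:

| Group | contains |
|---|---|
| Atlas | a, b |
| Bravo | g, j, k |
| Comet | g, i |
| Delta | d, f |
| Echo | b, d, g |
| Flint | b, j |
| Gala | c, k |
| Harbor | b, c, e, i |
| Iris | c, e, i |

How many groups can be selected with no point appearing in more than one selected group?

4

Atlas, Comet, Delta, Gala are pairwise disjoint (Atlas={a,b}; Comet={g,i}; Delta={d,f}; Gala={c,k}).
Every remaining group overlaps one of these, and no 5 of the listed groups are pairwise disjoint, so 4 is the maximum.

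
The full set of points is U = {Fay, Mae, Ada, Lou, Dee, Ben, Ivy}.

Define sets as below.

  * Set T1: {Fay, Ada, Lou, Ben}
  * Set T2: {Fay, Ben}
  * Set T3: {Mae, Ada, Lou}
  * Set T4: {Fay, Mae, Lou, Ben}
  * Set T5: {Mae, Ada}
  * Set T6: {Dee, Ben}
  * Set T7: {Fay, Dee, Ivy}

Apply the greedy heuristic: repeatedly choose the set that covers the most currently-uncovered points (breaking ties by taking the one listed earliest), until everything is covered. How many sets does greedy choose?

Greedy: pick T1 (covers 4 new) → pick T7 (covers 2 new) → pick T3 (covers 1 new). Total picks: 3.

3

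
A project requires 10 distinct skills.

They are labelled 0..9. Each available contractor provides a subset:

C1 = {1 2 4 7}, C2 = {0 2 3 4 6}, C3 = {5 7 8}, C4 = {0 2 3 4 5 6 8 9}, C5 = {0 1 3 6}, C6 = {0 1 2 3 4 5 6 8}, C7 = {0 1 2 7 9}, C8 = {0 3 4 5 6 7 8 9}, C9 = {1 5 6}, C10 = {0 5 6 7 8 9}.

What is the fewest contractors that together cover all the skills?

2

C6 and C7 together: C6 ∪ C7 = {0, 1, 2, 3, 4, 5, 6, 7, 8, 9} — every skill is covered.
No single contractor has all 10 skills (the largest, C4, has 8), so 2 is optimal.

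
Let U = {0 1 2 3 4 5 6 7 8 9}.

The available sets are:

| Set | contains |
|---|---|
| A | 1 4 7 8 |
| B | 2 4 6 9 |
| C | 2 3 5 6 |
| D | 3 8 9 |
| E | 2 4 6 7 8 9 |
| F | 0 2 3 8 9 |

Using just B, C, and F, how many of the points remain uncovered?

2

Union of B, C, F = {0, 2, 3, 4, 5, 6, 8, 9}.
Not covered: 1, 7 — 2 points.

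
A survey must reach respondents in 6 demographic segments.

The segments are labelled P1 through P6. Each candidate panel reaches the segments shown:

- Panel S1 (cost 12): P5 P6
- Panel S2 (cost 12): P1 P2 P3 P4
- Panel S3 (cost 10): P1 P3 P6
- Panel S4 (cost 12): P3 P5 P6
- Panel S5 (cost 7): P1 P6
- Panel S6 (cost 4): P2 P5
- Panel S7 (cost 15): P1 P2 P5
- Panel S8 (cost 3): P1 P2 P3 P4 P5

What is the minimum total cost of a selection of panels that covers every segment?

S5, S8 together cover every segment (S5 ∪ S8 = {P1, P2, P3, P4, P5, P6}); total cost 7 + 3 = 10.
No covering selection has total cost below 10.

10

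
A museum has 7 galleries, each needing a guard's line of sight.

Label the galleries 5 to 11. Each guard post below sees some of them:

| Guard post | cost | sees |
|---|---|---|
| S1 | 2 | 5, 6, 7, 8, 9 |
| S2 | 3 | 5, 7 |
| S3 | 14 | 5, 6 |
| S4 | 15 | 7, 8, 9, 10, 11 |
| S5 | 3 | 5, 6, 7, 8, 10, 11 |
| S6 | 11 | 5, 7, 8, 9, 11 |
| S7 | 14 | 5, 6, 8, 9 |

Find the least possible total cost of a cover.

5

S1, S5 together cover every gallery (S1 ∪ S5 = {5, 6, 7, 8, 9, 10, 11}); total cost 2 + 3 = 5.
No covering selection has total cost below 5.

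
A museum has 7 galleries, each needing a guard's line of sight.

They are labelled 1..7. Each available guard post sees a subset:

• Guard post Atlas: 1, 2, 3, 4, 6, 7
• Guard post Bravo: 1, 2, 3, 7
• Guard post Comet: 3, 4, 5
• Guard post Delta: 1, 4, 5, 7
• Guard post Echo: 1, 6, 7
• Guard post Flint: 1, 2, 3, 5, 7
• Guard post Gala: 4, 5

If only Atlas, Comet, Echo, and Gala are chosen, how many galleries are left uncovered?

0

Union of Atlas, Comet, Echo, Gala = {1, 2, 3, 4, 5, 6, 7} — that's every gallery, so 0 are uncovered.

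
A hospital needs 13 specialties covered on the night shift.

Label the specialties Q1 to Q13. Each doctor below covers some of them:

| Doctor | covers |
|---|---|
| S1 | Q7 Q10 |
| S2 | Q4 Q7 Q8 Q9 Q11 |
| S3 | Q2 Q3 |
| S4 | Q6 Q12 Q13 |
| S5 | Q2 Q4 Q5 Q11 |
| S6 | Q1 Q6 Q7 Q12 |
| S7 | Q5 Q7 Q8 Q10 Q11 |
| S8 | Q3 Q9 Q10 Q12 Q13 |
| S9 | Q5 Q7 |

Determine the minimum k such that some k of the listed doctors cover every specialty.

4

S5 and S6 and S7 and S8 together: S5 ∪ S6 ∪ S7 ∪ S8 = {Q1, Q2, Q3, Q4, Q5, Q6, Q7, Q8, Q9, Q10, Q11, Q12, Q13} — every specialty is covered.
Only S6 contains Q1, so S6 is forced; the remaining 9 specialties need at least 3 more doctors (each remaining doctor adds at most 4) — so at least 4 doctors are needed, and 4 is optimal.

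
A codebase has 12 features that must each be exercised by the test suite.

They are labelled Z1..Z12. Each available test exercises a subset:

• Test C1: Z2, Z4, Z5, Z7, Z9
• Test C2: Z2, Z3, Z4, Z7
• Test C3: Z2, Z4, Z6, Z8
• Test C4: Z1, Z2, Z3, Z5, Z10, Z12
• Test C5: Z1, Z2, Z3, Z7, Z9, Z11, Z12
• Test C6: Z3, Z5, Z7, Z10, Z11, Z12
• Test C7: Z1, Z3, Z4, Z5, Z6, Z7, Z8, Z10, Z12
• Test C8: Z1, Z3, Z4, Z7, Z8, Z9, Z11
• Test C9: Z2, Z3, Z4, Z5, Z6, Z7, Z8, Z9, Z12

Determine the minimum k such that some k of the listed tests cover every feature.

2

C5 and C7 together: C5 ∪ C7 = {Z1, Z2, Z3, Z4, Z5, Z6, Z7, Z8, Z9, Z10, Z11, Z12} — every feature is covered.
No single test has all 12 features (the largest, C7, has 9), so 2 is optimal.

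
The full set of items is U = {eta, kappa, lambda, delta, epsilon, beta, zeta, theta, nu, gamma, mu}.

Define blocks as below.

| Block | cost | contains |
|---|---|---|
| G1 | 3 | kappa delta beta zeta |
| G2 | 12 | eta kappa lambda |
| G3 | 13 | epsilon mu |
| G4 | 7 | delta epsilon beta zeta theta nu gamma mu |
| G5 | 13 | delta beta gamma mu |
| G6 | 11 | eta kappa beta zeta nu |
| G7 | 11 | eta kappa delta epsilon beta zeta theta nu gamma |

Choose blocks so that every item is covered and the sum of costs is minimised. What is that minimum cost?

G2, G4 together cover every item (G2 ∪ G4 = {eta, kappa, lambda, delta, epsilon, beta, zeta, theta, nu, gamma, mu}); total cost 12 + 7 = 19.
The greedy pick G1, G4, G2 costs 22; no covering selection beats 19.

19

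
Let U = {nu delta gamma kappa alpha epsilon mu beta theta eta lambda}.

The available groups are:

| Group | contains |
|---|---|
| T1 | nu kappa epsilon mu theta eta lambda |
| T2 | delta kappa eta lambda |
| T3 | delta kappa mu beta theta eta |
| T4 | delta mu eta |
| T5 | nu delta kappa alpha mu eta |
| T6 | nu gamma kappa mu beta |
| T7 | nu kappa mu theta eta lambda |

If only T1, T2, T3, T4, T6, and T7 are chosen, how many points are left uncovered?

1

Union of T1, T2, T3, T4, T6, T7 = {nu, delta, gamma, kappa, epsilon, mu, beta, theta, eta, lambda}.
Not covered: alpha — 1 point.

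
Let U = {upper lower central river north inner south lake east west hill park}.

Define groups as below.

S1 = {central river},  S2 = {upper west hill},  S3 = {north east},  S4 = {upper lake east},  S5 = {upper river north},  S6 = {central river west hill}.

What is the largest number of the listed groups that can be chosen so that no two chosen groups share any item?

S1, S2, S3 are pairwise disjoint (S1={central,river}; S2={upper,west,hill}; S3={north,east}).
Every remaining group overlaps one of these, and no 4 of the listed groups are pairwise disjoint, so 3 is the maximum.

3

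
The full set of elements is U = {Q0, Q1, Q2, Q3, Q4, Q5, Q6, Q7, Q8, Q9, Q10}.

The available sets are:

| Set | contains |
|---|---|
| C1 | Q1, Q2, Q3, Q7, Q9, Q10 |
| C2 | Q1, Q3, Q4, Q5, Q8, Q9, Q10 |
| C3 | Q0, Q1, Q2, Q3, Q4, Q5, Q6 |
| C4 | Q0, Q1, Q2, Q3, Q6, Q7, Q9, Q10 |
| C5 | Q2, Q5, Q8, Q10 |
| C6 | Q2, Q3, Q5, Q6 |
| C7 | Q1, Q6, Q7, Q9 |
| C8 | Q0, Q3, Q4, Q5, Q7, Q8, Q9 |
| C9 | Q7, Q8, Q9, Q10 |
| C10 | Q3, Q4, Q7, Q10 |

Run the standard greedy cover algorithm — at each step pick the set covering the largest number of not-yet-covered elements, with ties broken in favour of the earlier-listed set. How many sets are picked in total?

2

Greedy: pick C4 (covers 8 new) → pick C2 (covers 3 new). Total picks: 2.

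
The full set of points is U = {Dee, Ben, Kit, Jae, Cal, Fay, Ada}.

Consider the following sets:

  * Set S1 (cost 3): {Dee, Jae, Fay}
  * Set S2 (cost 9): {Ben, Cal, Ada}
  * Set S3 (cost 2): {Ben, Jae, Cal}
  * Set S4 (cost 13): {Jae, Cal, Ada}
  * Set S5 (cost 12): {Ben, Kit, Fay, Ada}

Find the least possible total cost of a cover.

S1, S3, S5 together cover every point (S1 ∪ S3 ∪ S5 = {Dee, Ben, Kit, Jae, Cal, Fay, Ada}); total cost 3 + 2 + 12 = 17.
No covering selection has total cost below 17.

17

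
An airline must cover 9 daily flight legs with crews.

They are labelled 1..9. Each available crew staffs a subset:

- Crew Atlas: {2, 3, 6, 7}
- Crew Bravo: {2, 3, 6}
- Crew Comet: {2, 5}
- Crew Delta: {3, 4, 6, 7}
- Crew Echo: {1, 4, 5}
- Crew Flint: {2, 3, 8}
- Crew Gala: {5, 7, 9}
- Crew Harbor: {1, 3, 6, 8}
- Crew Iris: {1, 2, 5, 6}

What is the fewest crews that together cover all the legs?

4

Atlas and Echo and Flint and Gala together: Atlas ∪ Echo ∪ Flint ∪ Gala = {1, 2, 3, 4, 5, 6, 7, 8, 9} — every leg is covered.
No 3 of the 9 crews cover everything (all 84 combinations miss at least one leg), so 4 is optimal.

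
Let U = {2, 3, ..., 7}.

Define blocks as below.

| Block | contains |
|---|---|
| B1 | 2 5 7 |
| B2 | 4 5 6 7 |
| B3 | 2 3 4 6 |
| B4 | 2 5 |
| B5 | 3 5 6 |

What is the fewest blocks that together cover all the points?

2

B1 and B3 cover everything between them: the union {2, 3, 4, 5, 6, 7} is all of U.
No single block has all 6 points (the largest, B2, has 4), so 2 is optimal.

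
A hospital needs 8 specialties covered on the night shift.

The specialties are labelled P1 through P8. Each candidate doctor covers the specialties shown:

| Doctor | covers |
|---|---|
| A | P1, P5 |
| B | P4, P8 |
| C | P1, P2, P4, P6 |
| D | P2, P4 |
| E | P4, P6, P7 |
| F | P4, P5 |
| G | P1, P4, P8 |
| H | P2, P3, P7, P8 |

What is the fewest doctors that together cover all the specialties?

Take {A, C, H}. Their union is {P1, P2, P3, P4, P5, P6, P7, P8}, which is all 8 specialties.
Only H contains P3, so H is forced; the remaining 4 specialties need at least 2 more doctors (each remaining doctor adds at most 3) — so at least 3 doctors are needed, and 3 is optimal.

3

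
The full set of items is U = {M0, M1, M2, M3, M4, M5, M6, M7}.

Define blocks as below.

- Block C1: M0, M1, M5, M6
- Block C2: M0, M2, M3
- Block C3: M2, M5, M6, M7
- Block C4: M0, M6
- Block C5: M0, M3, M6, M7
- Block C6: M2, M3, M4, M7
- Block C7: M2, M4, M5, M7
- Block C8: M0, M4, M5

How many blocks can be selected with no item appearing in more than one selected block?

C4, C6 are pairwise disjoint (C4={M0,M6}; C6={M2,M3,M4,M7}).
Every remaining block overlaps one of these, and no 3 of the listed blocks are pairwise disjoint, so 2 is the maximum.

2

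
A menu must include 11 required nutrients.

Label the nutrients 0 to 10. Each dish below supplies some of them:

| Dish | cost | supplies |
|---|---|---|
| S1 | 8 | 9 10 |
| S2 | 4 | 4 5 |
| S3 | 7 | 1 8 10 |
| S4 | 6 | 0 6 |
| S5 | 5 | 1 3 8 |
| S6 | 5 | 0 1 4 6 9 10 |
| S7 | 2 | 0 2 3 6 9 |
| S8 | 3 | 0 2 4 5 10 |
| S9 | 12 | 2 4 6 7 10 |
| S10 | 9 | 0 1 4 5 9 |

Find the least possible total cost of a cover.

S5, S7, S8, S9 together cover every nutrient (S5 ∪ S7 ∪ S8 ∪ S9 = {0, 1, 2, 3, 4, 5, 6, 7, 8, 9, 10}); total cost 5 + 2 + 3 + 12 = 22.
No covering selection has total cost below 22.

22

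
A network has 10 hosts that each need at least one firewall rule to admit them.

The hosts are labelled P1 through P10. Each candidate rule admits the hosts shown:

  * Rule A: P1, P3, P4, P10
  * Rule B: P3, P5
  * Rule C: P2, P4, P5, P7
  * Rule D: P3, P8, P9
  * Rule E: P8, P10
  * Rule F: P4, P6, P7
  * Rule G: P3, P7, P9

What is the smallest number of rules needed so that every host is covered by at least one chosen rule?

A and C and D and F together: A ∪ C ∪ D ∪ F = {P1, P2, P3, P4, P5, P6, P7, P8, P9, P10} — every host is covered.
Only F contains P6, so F is forced; the remaining 7 hosts need at least 3 more rules (each remaining rule adds at most 3) — so at least 4 rules are needed, and 4 is optimal.

4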